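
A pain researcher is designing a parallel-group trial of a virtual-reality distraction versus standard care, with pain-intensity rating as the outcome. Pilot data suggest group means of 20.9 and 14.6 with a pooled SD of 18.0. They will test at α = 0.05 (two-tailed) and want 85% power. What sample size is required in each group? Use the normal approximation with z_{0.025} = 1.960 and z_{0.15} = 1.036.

n = 147 per group

Cohen's d = |M₁ − M₂| / SD_pooled = |20.9 − 14.6| / 18.0 = 6.3 / 18.0 = 0.350.
For two independent groups with equal n: n = 2·((z_{α/2} + z_β) / d)².
z_{α/2} + z_β = 1.960 + 1.036 = 2.996.
n = 2 × (2.996 / 0.350)² = 2 × 8.560² = 2 × 73.27 = 146.5.
Round up to the next whole participant.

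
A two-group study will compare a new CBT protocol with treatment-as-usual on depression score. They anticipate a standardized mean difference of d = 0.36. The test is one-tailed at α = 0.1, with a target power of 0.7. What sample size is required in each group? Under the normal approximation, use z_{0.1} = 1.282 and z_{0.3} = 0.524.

n = 51 per group

For two independent groups with equal n: n = 2·((z_{α} + z_β) / d)².
z_{α} + z_β = 1.282 + 0.524 = 1.806.
n = 2 × (1.806 / 0.36)² = 2 × 5.017² = 2 × 25.17 = 50.3.
Round up to the next whole participant.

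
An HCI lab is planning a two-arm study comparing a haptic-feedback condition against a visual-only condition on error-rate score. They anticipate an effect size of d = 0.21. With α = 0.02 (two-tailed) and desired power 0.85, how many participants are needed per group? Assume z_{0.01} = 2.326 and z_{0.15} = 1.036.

For two independent groups with equal n: n = 2·((z_{α/2} + z_β) / d)².
z_{α/2} + z_β = 2.326 + 1.036 = 3.362.
n = 2 × (3.362 / 0.21)² = 2 × 16.010² = 2 × 256.30 = 512.6.
Round up to the next whole participant.

n = 513 per group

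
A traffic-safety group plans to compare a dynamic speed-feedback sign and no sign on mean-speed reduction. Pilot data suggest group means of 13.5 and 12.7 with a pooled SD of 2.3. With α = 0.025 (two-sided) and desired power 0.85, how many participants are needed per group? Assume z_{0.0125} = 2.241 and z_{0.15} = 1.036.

Cohen's d = |M₁ − M₂| / SD_pooled = |13.5 − 12.7| / 2.3 = 0.8 / 2.3 = 0.348.
For two independent groups with equal n: n = 2·((z_{α/2} + z_β) / d)².
z_{α/2} + z_β = 2.241 + 1.036 = 3.277.
n = 2 × (3.277 / 0.348)² = 2 × 9.417² = 2 × 88.67 = 177.3.
Round up to the next whole participant.

n = 178 per group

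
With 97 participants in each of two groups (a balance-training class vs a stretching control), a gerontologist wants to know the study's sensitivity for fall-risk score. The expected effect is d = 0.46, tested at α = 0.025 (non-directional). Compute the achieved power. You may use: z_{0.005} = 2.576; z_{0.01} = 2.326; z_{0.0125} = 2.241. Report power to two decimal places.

power ≈ 0.83

For two equal groups, power = Φ(d·√(n/2) − z_{α/2}).
d·√(n/2) = 0.46 × √(97/2) = 0.46 × 6.964 = 3.204.
z_β = 3.204 − 2.241 = 0.963.
Power = Φ(0.963) = 0.832.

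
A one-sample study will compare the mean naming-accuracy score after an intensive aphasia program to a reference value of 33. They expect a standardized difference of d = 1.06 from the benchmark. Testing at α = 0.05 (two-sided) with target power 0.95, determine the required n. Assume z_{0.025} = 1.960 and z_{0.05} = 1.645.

For a one-sample test: n = ((z_{α/2} + z_β) / d)².
z_{α/2} + z_β = 1.960 + 1.645 = 3.605.
n = (3.605 / 1.06)² = 3.401² = 11.57.
Round up.

n = 12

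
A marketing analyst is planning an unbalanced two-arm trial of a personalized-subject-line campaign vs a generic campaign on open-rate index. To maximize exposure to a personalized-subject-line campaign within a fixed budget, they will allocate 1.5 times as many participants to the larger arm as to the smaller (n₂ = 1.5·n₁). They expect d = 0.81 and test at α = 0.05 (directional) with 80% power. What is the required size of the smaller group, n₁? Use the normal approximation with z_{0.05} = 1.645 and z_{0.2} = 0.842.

With allocation ratio k = n₂/n₁ = 1.5, Var(x̄₁−x̄₂) = σ²(1/n₁ + 1/(k·n₁)) = σ²·(k+1)/(k·n₁).
So n₁ = (1 + 1/k)·((z_{α} + z_β)/d)² = 1.667 × (2.487/0.81)².
n₁ = 1.667 × 9.43 = 15.7.
Round up: n₁ = 16, giving n₂ = 1.5 × 16 = 24.

n₁ = 16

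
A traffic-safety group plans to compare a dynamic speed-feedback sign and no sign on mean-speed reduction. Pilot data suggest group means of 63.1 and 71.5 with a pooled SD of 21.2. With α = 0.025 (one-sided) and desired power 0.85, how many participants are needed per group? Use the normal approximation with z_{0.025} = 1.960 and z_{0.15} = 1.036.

n = 115 per group

Cohen's d = |M₁ − M₂| / SD_pooled = |63.1 − 71.5| / 21.2 = 8.4 / 21.2 = 0.396.
For two independent groups with equal n: n = 2·((z_{α} + z_β) / d)².
z_{α} + z_β = 1.960 + 1.036 = 2.996.
n = 2 × (2.996 / 0.396)² = 2 × 7.566² = 2 × 57.24 = 114.5.
Round up to the next whole participant.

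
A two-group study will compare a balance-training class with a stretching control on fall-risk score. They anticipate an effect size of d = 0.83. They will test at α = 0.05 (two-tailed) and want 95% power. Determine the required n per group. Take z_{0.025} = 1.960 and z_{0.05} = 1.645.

For two independent groups with equal n: n = 2·((z_{α/2} + z_β) / d)².
z_{α/2} + z_β = 1.960 + 1.645 = 3.605.
n = 2 × (3.605 / 0.83)² = 2 × 4.343² = 2 × 18.86 = 37.7.
Round up to the next whole participant.

n = 38 per group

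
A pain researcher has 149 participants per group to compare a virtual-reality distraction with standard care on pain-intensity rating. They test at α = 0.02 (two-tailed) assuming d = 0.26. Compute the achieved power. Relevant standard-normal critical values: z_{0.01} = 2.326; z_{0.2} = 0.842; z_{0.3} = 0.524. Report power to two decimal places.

power ≈ 0.47

For two equal groups, power = Φ(d·√(n/2) − z_{α/2}).
d·√(n/2) = 0.26 × √(149/2) = 0.26 × 8.631 = 2.244.
z_β = 2.244 − 2.326 = -0.082.
Power = Φ(-0.082) = 0.467.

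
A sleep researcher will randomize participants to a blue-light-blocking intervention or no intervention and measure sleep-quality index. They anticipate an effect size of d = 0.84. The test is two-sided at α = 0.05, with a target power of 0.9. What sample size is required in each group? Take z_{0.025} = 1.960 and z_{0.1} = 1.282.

For two independent groups with equal n: n = 2·((z_{α/2} + z_β) / d)².
z_{α/2} + z_β = 1.960 + 1.282 = 3.242.
n = 2 × (3.242 / 0.84)² = 2 × 3.860² = 2 × 14.90 = 29.8.
Round up to the next whole participant.

n = 30 per group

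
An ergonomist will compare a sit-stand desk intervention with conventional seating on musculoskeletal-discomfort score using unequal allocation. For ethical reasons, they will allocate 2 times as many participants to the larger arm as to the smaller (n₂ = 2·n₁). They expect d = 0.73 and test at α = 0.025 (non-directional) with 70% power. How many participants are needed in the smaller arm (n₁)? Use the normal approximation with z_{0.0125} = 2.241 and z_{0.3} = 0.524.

With allocation ratio k = n₂/n₁ = 2, Var(x̄₁−x̄₂) = σ²(1/n₁ + 1/(k·n₁)) = σ²·(k+1)/(k·n₁).
So n₁ = (1 + 1/k)·((z_{α/2} + z_β)/d)² = 1.500 × (2.765/0.73)².
n₁ = 1.500 × 14.35 = 21.5.
Round up: n₁ = 22, giving n₂ = 2 × 22 = 44.

n₁ = 22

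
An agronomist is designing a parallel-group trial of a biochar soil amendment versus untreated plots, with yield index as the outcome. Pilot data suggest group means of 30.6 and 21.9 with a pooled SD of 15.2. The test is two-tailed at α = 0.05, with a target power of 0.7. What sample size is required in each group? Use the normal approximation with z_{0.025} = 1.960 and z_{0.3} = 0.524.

Cohen's d = |M₁ − M₂| / SD_pooled = |30.6 − 21.9| / 15.2 = 8.7 / 15.2 = 0.572.
For two independent groups with equal n: n = 2·((z_{α/2} + z_β) / d)².
z_{α/2} + z_β = 1.960 + 0.524 = 2.484.
n = 2 × (2.484 / 0.572)² = 2 × 4.343² = 2 × 18.86 = 37.7.
Round up to the next whole participant.

n = 38 per group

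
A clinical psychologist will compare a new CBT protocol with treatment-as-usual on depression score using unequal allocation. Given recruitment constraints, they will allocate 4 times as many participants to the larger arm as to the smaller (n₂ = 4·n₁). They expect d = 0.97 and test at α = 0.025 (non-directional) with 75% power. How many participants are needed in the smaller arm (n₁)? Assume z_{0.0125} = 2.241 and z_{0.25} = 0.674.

With allocation ratio k = n₂/n₁ = 4, Var(x̄₁−x̄₂) = σ²(1/n₁ + 1/(k·n₁)) = σ²·(k+1)/(k·n₁).
So n₁ = (1 + 1/k)·((z_{α/2} + z_β)/d)² = 1.250 × (2.915/0.97)².
n₁ = 1.250 × 9.03 = 11.3.
Round up: n₁ = 12, giving n₂ = 4 × 12 = 48.

n₁ = 12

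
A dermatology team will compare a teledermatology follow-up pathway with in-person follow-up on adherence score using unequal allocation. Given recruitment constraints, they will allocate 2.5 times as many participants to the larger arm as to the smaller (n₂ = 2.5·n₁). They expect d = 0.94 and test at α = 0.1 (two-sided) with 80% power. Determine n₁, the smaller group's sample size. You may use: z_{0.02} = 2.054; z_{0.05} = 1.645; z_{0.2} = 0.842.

With allocation ratio k = n₂/n₁ = 2.5, Var(x̄₁−x̄₂) = σ²(1/n₁ + 1/(k·n₁)) = σ²·(k+1)/(k·n₁).
So n₁ = (1 + 1/k)·((z_{α/2} + z_β)/d)² = 1.400 × (2.487/0.94)².
n₁ = 1.400 × 7.00 = 9.8.
Round up: n₁ = 10, giving n₂ = 2.5 × 10 = 25.

n₁ = 10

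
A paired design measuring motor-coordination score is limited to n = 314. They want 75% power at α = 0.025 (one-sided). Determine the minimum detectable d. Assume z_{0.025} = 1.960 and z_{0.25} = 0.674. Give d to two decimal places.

d_min ≈ 0.15

For a single sample (or paired design) of n = 314: d_min = (z_{α} + z_β)/√n.
z-sum = 1.960 + 0.674 = 2.634.
d_min = 2.634 / √314 = 2.634 / 17.720 = 0.149.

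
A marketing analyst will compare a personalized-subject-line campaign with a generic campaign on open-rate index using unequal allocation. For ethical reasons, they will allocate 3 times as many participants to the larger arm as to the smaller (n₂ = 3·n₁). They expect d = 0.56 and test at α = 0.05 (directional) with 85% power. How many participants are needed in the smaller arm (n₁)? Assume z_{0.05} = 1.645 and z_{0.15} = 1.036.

With allocation ratio k = n₂/n₁ = 3, Var(x̄₁−x̄₂) = σ²(1/n₁ + 1/(k·n₁)) = σ²·(k+1)/(k·n₁).
So n₁ = (1 + 1/k)·((z_{α} + z_β)/d)² = 1.333 × (2.681/0.56)².
n₁ = 1.333 × 22.92 = 30.6.
Round up: n₁ = 31, giving n₂ = 3 × 31 = 93.

n₁ = 31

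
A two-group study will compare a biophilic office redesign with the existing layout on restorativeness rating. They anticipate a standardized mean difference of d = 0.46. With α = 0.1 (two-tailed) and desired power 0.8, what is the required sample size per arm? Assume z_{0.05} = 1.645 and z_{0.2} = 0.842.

n = 59 per group

For two independent groups with equal n: n = 2·((z_{α/2} + z_β) / d)².
z_{α/2} + z_β = 1.645 + 0.842 = 2.487.
n = 2 × (2.487 / 0.46)² = 2 × 5.407² = 2 × 29.23 = 58.5.
Round up to the next whole participant.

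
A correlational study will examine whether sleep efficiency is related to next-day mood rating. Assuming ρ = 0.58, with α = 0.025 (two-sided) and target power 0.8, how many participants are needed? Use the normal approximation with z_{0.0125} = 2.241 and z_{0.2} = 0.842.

n = 25

Fisher's z: C = ½·ln((1+r)/(1−r)) = ½·ln(3.7619) = 0.6625.
n = ((z_{α/2} + z_β)/C)² + 3.
(2.241 + 0.842) / 0.6625 = 3.083 / 0.6625 = 4.654.
n = 4.654² + 3 = 21.66 + 3 = 24.7.
Round up.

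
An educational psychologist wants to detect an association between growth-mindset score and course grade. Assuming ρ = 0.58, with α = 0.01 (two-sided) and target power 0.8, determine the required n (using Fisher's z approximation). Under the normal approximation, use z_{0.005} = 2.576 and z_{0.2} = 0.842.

n = 30

Fisher's z: C = ½·ln((1+r)/(1−r)) = ½·ln(3.7619) = 0.6625.
n = ((z_{α/2} + z_β)/C)² + 3.
(2.576 + 0.842) / 0.6625 = 3.418 / 0.6625 = 5.159.
n = 5.159² + 3 = 26.62 + 3 = 29.6.
Round up.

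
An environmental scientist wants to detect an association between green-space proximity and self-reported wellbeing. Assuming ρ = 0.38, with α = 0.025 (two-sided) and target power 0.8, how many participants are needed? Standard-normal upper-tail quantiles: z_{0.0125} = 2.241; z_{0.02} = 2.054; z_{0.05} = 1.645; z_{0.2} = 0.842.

n = 63

Fisher's z: C = ½·ln((1+r)/(1−r)) = ½·ln(2.2258) = 0.4001.
n = ((z_{α/2} + z_β)/C)² + 3.
(2.241 + 0.842) / 0.4001 = 3.083 / 0.4001 = 7.706.
n = 7.706² + 3 = 59.38 + 3 = 62.4.
Round up.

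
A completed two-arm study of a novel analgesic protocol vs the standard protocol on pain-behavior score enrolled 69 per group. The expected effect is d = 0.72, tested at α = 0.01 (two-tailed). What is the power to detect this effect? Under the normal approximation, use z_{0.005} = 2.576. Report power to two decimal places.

power ≈ 0.95

For two equal groups, power = Φ(d·√(n/2) − z_{α/2}).
d·√(n/2) = 0.72 × √(69/2) = 0.72 × 5.874 = 4.229.
z_β = 4.229 − 2.576 = 1.653.
Power = Φ(1.653) = 0.951.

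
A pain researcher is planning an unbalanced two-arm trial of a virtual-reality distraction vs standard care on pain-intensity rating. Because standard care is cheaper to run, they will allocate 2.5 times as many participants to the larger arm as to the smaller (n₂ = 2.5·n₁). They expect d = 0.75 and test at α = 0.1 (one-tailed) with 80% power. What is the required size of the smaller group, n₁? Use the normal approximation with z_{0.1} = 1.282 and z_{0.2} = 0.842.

With allocation ratio k = n₂/n₁ = 2.5, Var(x̄₁−x̄₂) = σ²(1/n₁ + 1/(k·n₁)) = σ²·(k+1)/(k·n₁).
So n₁ = (1 + 1/k)·((z_{α} + z_β)/d)² = 1.400 × (2.124/0.75)².
n₁ = 1.400 × 8.02 = 11.2.
Round up: n₁ = 12, giving n₂ = 2.5 × 12 = 30.

n₁ = 12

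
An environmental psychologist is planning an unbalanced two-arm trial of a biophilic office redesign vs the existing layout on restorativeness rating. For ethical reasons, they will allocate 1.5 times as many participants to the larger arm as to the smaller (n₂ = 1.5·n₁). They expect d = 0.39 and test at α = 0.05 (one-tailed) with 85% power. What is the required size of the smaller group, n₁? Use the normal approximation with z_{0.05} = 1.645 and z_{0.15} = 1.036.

With allocation ratio k = n₂/n₁ = 1.5, Var(x̄₁−x̄₂) = σ²(1/n₁ + 1/(k·n₁)) = σ²·(k+1)/(k·n₁).
So n₁ = (1 + 1/k)·((z_{α} + z_β)/d)² = 1.667 × (2.681/0.39)².
n₁ = 1.667 × 47.26 = 78.8.
Round up: n₁ = 79, giving n₂ = ⌈1.5 × 79⌉ = ⌈118.5⌉ = 119.

n₁ = 79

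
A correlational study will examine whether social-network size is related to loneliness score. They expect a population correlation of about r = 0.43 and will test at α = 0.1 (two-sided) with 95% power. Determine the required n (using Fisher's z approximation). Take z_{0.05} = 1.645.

Fisher's z: C = ½·ln((1+r)/(1−r)) = ½·ln(2.5088) = 0.4599.
n = ((z_{α/2} + z_β)/C)² + 3.
(1.645 + 1.645) / 0.4599 = 3.290 / 0.4599 = 7.154.
n = 7.154² + 3 = 51.18 + 3 = 54.2.
Round up.

n = 55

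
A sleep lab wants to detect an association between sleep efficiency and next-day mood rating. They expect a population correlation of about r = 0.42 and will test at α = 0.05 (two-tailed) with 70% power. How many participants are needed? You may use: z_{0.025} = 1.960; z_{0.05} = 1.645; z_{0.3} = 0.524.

n = 34

Fisher's z: C = ½·ln((1+r)/(1−r)) = ½·ln(2.4483) = 0.4477.
n = ((z_{α/2} + z_β)/C)² + 3.
(1.960 + 0.524) / 0.4477 = 2.484 / 0.4477 = 5.548.
n = 5.548² + 3 = 30.78 + 3 = 33.8.
Round up.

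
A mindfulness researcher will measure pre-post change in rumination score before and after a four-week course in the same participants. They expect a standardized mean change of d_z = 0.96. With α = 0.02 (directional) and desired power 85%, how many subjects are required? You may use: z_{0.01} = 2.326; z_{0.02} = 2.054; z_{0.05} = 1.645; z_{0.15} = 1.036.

For a paired (one-sample on differences) test: n = ((z_{α} + z_β) / d)².
z_{α} + z_β = 2.054 + 1.036 = 3.090.
n = (3.090 / 0.96)² = 3.219² = 10.36.
Round up.

n = 11 pairs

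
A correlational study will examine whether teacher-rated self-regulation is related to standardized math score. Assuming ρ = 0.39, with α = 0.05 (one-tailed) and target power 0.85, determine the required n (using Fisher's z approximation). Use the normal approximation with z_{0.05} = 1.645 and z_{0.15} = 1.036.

n = 46

Fisher's z: C = ½·ln((1+r)/(1−r)) = ½·ln(2.2787) = 0.4118.
n = ((z_{α} + z_β)/C)² + 3.
(1.645 + 1.036) / 0.4118 = 2.681 / 0.4118 = 6.510.
n = 6.510² + 3 = 42.39 + 3 = 45.4.
Round up.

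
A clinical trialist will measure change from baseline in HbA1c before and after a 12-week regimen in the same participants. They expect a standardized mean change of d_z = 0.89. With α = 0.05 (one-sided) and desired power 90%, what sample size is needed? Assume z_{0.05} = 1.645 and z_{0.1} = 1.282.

n = 11 pairs

For a paired (one-sample on differences) test: n = ((z_{α} + z_β) / d)².
z_{α} + z_β = 1.645 + 1.282 = 2.927.
n = (2.927 / 0.89)² = 3.289² = 10.82.
Round up.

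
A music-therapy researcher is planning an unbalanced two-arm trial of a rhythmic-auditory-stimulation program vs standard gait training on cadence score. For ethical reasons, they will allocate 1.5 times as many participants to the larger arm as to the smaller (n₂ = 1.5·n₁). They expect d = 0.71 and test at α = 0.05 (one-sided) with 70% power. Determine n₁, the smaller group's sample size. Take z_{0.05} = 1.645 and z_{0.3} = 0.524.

With allocation ratio k = n₂/n₁ = 1.5, Var(x̄₁−x̄₂) = σ²(1/n₁ + 1/(k·n₁)) = σ²·(k+1)/(k·n₁).
So n₁ = (1 + 1/k)·((z_{α} + z_β)/d)² = 1.667 × (2.169/0.71)².
n₁ = 1.667 × 9.33 = 15.6.
Round up: n₁ = 16, giving n₂ = 1.5 × 16 = 24.

n₁ = 16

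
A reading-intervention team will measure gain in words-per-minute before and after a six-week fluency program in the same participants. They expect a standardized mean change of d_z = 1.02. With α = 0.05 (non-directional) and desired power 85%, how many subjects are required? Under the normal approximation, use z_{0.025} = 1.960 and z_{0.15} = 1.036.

n = 9 pairs

For a paired (one-sample on differences) test: n = ((z_{α/2} + z_β) / d)².
z_{α/2} + z_β = 1.960 + 1.036 = 2.996.
n = (2.996 / 1.02)² = 2.937² = 8.63.
Round up.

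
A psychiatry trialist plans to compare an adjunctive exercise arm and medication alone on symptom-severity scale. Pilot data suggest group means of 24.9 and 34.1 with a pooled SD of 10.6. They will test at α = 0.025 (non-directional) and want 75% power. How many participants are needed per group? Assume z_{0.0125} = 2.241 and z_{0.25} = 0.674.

Cohen's d = |M₁ − M₂| / SD_pooled = |24.9 − 34.1| / 10.6 = 9.2 / 10.6 = 0.868.
For two independent groups with equal n: n = 2·((z_{α/2} + z_β) / d)².
z_{α/2} + z_β = 2.241 + 0.674 = 2.915.
n = 2 × (2.915 / 0.868)² = 2 × 3.358² = 2 × 11.28 = 22.6.
Round up to the next whole participant.

n = 23 per group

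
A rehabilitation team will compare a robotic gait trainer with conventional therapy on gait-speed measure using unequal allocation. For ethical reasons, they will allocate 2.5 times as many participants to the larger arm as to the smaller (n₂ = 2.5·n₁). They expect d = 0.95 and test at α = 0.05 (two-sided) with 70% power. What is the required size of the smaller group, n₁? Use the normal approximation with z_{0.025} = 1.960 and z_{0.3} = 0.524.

n₁ = 10

With allocation ratio k = n₂/n₁ = 2.5, Var(x̄₁−x̄₂) = σ²(1/n₁ + 1/(k·n₁)) = σ²·(k+1)/(k·n₁).
So n₁ = (1 + 1/k)·((z_{α/2} + z_β)/d)² = 1.400 × (2.484/0.95)².
n₁ = 1.400 × 6.84 = 9.6.
Round up: n₁ = 10, giving n₂ = 2.5 × 10 = 25.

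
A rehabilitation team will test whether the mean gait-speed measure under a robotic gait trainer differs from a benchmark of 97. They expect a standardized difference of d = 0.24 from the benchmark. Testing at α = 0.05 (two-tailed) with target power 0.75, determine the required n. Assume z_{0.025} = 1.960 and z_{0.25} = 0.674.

n = 121

For a one-sample test: n = ((z_{α/2} + z_β) / d)².
z_{α/2} + z_β = 1.960 + 0.674 = 2.634.
n = (2.634 / 0.24)² = 10.975² = 120.45.
Round up.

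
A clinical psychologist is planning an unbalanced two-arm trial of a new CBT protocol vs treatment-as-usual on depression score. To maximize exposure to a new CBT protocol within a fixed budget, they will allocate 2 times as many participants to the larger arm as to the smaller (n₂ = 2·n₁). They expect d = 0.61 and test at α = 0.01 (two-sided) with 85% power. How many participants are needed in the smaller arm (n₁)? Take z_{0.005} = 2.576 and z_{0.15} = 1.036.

n₁ = 53

With allocation ratio k = n₂/n₁ = 2, Var(x̄₁−x̄₂) = σ²(1/n₁ + 1/(k·n₁)) = σ²·(k+1)/(k·n₁).
So n₁ = (1 + 1/k)·((z_{α/2} + z_β)/d)² = 1.500 × (3.612/0.61)².
n₁ = 1.500 × 35.06 = 52.6.
Round up: n₁ = 53, giving n₂ = 2 × 53 = 106.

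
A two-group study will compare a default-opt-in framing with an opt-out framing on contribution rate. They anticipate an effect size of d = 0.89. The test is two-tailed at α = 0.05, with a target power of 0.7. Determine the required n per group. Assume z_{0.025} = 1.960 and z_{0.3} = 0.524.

For two independent groups with equal n: n = 2·((z_{α/2} + z_β) / d)².
z_{α/2} + z_β = 1.960 + 0.524 = 2.484.
n = 2 × (2.484 / 0.89)² = 2 × 2.791² = 2 × 7.79 = 15.6.
Round up to the next whole participant.

n = 16 per group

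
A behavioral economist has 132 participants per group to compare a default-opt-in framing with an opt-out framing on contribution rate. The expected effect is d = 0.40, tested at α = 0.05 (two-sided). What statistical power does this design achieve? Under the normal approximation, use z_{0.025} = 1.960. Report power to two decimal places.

power ≈ 0.90

For two equal groups, power = Φ(d·√(n/2) − z_{α/2}).
d·√(n/2) = 0.40 × √(132/2) = 0.40 × 8.124 = 3.250.
z_β = 3.250 − 1.960 = 1.290.
Power = Φ(1.290) = 0.901.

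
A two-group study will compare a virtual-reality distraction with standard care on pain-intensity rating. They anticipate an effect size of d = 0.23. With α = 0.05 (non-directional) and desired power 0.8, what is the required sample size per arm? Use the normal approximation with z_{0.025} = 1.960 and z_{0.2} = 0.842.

For two independent groups with equal n: n = 2·((z_{α/2} + z_β) / d)².
z_{α/2} + z_β = 1.960 + 0.842 = 2.802.
n = 2 × (2.802 / 0.23)² = 2 × 12.183² = 2 × 148.42 = 296.8.
Round up to the next whole participant.

n = 297 per group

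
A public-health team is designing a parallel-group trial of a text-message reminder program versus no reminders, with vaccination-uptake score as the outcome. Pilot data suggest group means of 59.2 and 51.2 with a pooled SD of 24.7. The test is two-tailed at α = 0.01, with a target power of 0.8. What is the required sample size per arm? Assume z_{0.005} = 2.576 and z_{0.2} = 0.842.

n = 223 per group

Cohen's d = |M₁ − M₂| / SD_pooled = |59.2 − 51.2| / 24.7 = 8.0 / 24.7 = 0.324.
For two independent groups with equal n: n = 2·((z_{α/2} + z_β) / d)².
z_{α/2} + z_β = 2.576 + 0.842 = 3.418.
n = 2 × (3.418 / 0.324)² = 2 × 10.549² = 2 × 111.29 = 222.6.
Round up to the next whole participant.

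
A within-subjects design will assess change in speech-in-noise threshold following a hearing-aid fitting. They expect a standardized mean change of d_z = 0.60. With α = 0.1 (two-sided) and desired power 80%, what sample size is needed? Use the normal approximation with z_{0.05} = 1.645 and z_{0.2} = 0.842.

n = 18 pairs

For a paired (one-sample on differences) test: n = ((z_{α/2} + z_β) / d)².
z_{α/2} + z_β = 1.645 + 0.842 = 2.487.
n = (2.487 / 0.60)² = 4.145² = 17.18.
Round up.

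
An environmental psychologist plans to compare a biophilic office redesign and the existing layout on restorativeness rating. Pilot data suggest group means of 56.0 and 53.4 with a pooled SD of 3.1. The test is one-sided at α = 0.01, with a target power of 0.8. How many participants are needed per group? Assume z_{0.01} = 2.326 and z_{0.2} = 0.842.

Cohen's d = |M₁ − M₂| / SD_pooled = |56.0 − 53.4| / 3.1 = 2.6 / 3.1 = 0.839.
For two independent groups with equal n: n = 2·((z_{α} + z_β) / d)².
z_{α} + z_β = 2.326 + 0.842 = 3.168.
n = 2 × (3.168 / 0.839)² = 2 × 3.776² = 2 × 14.26 = 28.5.
Round up to the next whole participant.

n = 29 per group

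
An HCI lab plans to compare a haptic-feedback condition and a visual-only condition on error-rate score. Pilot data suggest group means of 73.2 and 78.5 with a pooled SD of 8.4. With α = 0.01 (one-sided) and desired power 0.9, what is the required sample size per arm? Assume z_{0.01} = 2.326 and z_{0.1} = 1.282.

Cohen's d = |M₁ − M₂| / SD_pooled = |73.2 − 78.5| / 8.4 = 5.3 / 8.4 = 0.631.
For two independent groups with equal n: n = 2·((z_{α} + z_β) / d)².
z_{α} + z_β = 2.326 + 1.282 = 3.608.
n = 2 × (3.608 / 0.631)² = 2 × 5.718² = 2 × 32.69 = 65.4.
Round up to the next whole participant.

n = 66 per group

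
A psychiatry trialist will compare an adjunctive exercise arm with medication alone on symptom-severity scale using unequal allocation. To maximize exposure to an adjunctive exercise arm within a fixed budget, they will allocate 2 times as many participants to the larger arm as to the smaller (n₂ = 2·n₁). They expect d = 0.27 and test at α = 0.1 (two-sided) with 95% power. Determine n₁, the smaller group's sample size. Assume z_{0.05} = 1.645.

With allocation ratio k = n₂/n₁ = 2, Var(x̄₁−x̄₂) = σ²(1/n₁ + 1/(k·n₁)) = σ²·(k+1)/(k·n₁).
So n₁ = (1 + 1/k)·((z_{α/2} + z_β)/d)² = 1.500 × (3.290/0.27)².
n₁ = 1.500 × 148.48 = 222.7.
Round up: n₁ = 223, giving n₂ = 2 × 223 = 446.

n₁ = 223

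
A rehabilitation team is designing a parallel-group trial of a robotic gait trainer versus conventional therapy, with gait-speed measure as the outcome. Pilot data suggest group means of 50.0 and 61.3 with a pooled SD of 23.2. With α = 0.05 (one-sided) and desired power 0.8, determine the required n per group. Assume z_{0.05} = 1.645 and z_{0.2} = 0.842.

Cohen's d = |M₁ − M₂| / SD_pooled = |50.0 − 61.3| / 23.2 = 11.3 / 23.2 = 0.487.
For two independent groups with equal n: n = 2·((z_{α} + z_β) / d)².
z_{α} + z_β = 1.645 + 0.842 = 2.487.
n = 2 × (2.487 / 0.487)² = 2 × 5.107² = 2 × 26.08 = 52.2.
Round up to the next whole participant.

n = 53 per group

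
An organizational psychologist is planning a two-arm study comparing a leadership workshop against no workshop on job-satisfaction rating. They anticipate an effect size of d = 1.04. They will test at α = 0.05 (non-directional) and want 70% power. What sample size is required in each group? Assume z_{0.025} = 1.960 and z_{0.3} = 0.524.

n = 12 per group

For two independent groups with equal n: n = 2·((z_{α/2} + z_β) / d)².
z_{α/2} + z_β = 1.960 + 0.524 = 2.484.
n = 2 × (2.484 / 1.04)² = 2 × 2.388² = 2 × 5.70 = 11.4.
Round up to the next whole participant.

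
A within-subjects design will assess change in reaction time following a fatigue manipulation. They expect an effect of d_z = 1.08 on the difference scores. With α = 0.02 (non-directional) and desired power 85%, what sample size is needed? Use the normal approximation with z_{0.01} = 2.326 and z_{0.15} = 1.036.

n = 10 pairs

For a paired (one-sample on differences) test: n = ((z_{α/2} + z_β) / d)².
z_{α/2} + z_β = 2.326 + 1.036 = 3.362.
n = (3.362 / 1.08)² = 3.113² = 9.69.
Round up.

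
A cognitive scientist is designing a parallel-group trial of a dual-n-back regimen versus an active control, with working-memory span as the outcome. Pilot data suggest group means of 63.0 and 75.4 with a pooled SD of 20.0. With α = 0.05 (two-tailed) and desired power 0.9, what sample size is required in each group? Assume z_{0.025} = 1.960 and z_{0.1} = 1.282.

Cohen's d = |M₁ − M₂| / SD_pooled = |63.0 − 75.4| / 20.0 = 12.4 / 20.0 = 0.620.
For two independent groups with equal n: n = 2·((z_{α/2} + z_β) / d)².
z_{α/2} + z_β = 1.960 + 1.282 = 3.242.
n = 2 × (3.242 / 0.620)² = 2 × 5.229² = 2 × 27.34 = 54.7.
Round up to the next whole participant.

n = 55 per group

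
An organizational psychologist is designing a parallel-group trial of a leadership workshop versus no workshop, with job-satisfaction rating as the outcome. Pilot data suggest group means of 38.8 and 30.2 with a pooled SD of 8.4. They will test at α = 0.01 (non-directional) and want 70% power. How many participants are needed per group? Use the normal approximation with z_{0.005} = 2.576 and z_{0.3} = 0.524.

n = 19 per group

Cohen's d = |M₁ − M₂| / SD_pooled = |38.8 − 30.2| / 8.4 = 8.6 / 8.4 = 1.024.
For two independent groups with equal n: n = 2·((z_{α/2} + z_β) / d)².
z_{α/2} + z_β = 2.576 + 0.524 = 3.100.
n = 2 × (3.100 / 1.024)² = 2 × 3.027² = 2 × 9.16 = 18.3.
Round up to the next whole participant.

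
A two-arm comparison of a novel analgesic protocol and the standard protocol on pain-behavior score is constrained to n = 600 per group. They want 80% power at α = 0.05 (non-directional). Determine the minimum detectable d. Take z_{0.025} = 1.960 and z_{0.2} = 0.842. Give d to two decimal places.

For two independent groups of n = 600 each: d_min = (z_{α/2} + z_β)·√(2/n).
z-sum = 1.960 + 0.842 = 2.802.
d_min = 2.802 × √(2/600) = 2.802 × 0.0577 = 0.162.

d_min ≈ 0.16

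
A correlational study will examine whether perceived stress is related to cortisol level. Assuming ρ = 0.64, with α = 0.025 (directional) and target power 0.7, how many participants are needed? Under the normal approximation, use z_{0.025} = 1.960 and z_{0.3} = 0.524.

Fisher's z: C = ½·ln((1+r)/(1−r)) = ½·ln(4.5556) = 0.7582.
n = ((z_{α} + z_β)/C)² + 3.
(1.960 + 0.524) / 0.7582 = 2.484 / 0.7582 = 3.276.
n = 3.276² + 3 = 10.73 + 3 = 13.7.
Round up.

n = 14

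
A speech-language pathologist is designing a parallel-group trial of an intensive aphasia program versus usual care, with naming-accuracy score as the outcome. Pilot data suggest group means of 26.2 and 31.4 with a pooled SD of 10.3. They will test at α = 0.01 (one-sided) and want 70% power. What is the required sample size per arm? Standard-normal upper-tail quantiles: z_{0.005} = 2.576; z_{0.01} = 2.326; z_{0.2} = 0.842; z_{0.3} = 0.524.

Cohen's d = |M₁ − M₂| / SD_pooled = |26.2 − 31.4| / 10.3 = 5.2 / 10.3 = 0.505.
For two independent groups with equal n: n = 2·((z_{α} + z_β) / d)².
z_{α} + z_β = 2.326 + 0.524 = 2.850.
n = 2 × (2.850 / 0.505)² = 2 × 5.644² = 2 × 31.85 = 63.7.
Round up to the next whole participant.

n = 64 per group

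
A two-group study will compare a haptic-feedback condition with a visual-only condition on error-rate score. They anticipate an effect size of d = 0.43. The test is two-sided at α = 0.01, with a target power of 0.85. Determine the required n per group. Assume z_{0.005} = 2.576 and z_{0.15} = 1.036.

n = 142 per group

For two independent groups with equal n: n = 2·((z_{α/2} + z_β) / d)².
z_{α/2} + z_β = 2.576 + 1.036 = 3.612.
n = 2 × (3.612 / 0.43)² = 2 × 8.400² = 2 × 70.56 = 141.1.
Round up to the next whole participant.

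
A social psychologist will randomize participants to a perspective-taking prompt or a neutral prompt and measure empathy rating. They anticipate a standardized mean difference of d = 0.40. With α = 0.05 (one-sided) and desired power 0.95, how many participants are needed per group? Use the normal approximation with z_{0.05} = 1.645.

For two independent groups with equal n: n = 2·((z_{α} + z_β) / d)².
z_{α} + z_β = 1.645 + 1.645 = 3.290.
n = 2 × (3.290 / 0.40)² = 2 × 8.225² = 2 × 67.65 = 135.3.
Round up to the next whole participant.

n = 136 per group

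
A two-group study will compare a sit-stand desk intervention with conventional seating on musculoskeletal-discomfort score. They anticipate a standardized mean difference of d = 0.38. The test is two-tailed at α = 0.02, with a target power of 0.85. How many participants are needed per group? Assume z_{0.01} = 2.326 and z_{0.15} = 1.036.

n = 157 per group

For two independent groups with equal n: n = 2·((z_{α/2} + z_β) / d)².
z_{α/2} + z_β = 2.326 + 1.036 = 3.362.
n = 2 × (3.362 / 0.38)² = 2 × 8.847² = 2 × 78.28 = 156.6.
Round up to the next whole participant.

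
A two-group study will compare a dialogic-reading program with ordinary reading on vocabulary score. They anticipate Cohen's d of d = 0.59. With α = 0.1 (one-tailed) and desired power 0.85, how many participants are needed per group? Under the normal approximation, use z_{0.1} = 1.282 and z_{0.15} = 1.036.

For two independent groups with equal n: n = 2·((z_{α} + z_β) / d)².
z_{α} + z_β = 1.282 + 1.036 = 2.318.
n = 2 × (2.318 / 0.59)² = 2 × 3.929² = 2 × 15.44 = 30.9.
Round up to the next whole participant.

n = 31 per group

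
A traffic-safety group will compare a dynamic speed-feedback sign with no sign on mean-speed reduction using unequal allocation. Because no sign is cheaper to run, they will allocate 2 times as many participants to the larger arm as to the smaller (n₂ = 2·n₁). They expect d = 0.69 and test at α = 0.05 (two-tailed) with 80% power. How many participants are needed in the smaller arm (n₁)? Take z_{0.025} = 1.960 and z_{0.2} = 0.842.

With allocation ratio k = n₂/n₁ = 2, Var(x̄₁−x̄₂) = σ²(1/n₁ + 1/(k·n₁)) = σ²·(k+1)/(k·n₁).
So n₁ = (1 + 1/k)·((z_{α/2} + z_β)/d)² = 1.500 × (2.802/0.69)².
n₁ = 1.500 × 16.49 = 24.7.
Round up: n₁ = 25, giving n₂ = 2 × 25 = 50.

n₁ = 25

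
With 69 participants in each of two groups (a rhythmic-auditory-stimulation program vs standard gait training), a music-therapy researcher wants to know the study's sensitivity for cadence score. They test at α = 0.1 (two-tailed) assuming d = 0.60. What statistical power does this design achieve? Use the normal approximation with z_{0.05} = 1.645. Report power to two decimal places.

For two equal groups, power = Φ(d·√(n/2) − z_{α/2}).
d·√(n/2) = 0.60 × √(69/2) = 0.60 × 5.874 = 3.524.
z_β = 3.524 − 1.645 = 1.879.
Power = Φ(1.879) = 0.970.

power ≈ 0.97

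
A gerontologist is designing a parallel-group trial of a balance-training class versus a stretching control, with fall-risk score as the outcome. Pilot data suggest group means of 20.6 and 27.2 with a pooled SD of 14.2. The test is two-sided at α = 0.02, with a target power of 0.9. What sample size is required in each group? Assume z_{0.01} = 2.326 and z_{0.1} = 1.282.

Cohen's d = |M₁ − M₂| / SD_pooled = |20.6 − 27.2| / 14.2 = 6.6 / 14.2 = 0.465.
For two independent groups with equal n: n = 2·((z_{α/2} + z_β) / d)².
z_{α/2} + z_β = 2.326 + 1.282 = 3.608.
n = 2 × (3.608 / 0.465)² = 2 × 7.759² = 2 × 60.20 = 120.4.
Round up to the next whole participant.

n = 121 per group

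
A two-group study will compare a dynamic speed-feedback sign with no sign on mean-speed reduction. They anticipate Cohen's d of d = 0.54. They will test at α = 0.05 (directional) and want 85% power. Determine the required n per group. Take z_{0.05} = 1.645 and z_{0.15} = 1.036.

n = 50 per group

For two independent groups with equal n: n = 2·((z_{α} + z_β) / d)².
z_{α} + z_β = 1.645 + 1.036 = 2.681.
n = 2 × (2.681 / 0.54)² = 2 × 4.965² = 2 × 24.65 = 49.3.
Round up to the next whole participant.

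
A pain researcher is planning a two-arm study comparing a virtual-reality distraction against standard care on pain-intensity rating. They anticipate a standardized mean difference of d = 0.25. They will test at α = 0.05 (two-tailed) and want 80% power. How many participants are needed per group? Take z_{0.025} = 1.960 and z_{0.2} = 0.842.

For two independent groups with equal n: n = 2·((z_{α/2} + z_β) / d)².
z_{α/2} + z_β = 1.960 + 0.842 = 2.802.
n = 2 × (2.802 / 0.25)² = 2 × 11.208² = 2 × 125.62 = 251.2.
Round up to the next whole participant.

n = 252 per group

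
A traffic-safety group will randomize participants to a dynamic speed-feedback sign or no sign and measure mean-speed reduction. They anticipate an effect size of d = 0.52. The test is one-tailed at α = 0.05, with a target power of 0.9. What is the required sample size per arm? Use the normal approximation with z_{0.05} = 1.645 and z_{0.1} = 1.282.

n = 64 per group

For two independent groups with equal n: n = 2·((z_{α} + z_β) / d)².
z_{α} + z_β = 1.645 + 1.282 = 2.927.
n = 2 × (2.927 / 0.52)² = 2 × 5.629² = 2 × 31.68 = 63.4.
Round up to the next whole participant.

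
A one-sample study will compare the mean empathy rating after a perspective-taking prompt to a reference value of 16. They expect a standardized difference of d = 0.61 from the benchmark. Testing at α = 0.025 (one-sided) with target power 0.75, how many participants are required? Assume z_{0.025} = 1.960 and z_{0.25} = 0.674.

For a one-sample test: n = ((z_{α} + z_β) / d)².
z_{α} + z_β = 1.960 + 0.674 = 2.634.
n = (2.634 / 0.61)² = 4.318² = 18.65.
Round up.

n = 19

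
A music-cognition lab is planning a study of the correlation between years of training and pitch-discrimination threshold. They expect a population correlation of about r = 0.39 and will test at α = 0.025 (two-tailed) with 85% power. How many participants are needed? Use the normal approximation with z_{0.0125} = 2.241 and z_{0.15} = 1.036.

n = 67

Fisher's z: C = ½·ln((1+r)/(1−r)) = ½·ln(2.2787) = 0.4118.
n = ((z_{α/2} + z_β)/C)² + 3.
(2.241 + 1.036) / 0.4118 = 3.277 / 0.4118 = 7.958.
n = 7.958² + 3 = 63.33 + 3 = 66.3.
Round up.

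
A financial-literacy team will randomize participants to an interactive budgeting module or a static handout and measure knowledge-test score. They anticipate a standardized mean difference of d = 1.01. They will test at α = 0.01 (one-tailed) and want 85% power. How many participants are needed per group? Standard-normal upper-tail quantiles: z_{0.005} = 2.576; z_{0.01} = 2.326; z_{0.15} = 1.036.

For two independent groups with equal n: n = 2·((z_{α} + z_β) / d)².
z_{α} + z_β = 2.326 + 1.036 = 3.362.
n = 2 × (3.362 / 1.01)² = 2 × 3.329² = 2 × 11.08 = 22.2.
Round up to the next whole participant.

n = 23 per group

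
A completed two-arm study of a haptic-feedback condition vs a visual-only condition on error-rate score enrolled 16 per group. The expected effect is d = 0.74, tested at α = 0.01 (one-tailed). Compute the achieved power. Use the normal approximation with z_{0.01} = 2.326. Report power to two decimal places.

power ≈ 0.41

For two equal groups, power = Φ(d·√(n/2) − z_{α}).
d·√(n/2) = 0.74 × √(16/2) = 0.74 × 2.828 = 2.093.
z_β = 2.093 − 2.326 = -0.233.
Power = Φ(-0.233) = 0.408.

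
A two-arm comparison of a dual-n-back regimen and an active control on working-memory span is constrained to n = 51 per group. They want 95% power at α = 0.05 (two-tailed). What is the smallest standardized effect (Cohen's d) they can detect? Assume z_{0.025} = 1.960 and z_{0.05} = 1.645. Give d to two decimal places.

For two independent groups of n = 51 each: d_min = (z_{α/2} + z_β)·√(2/n).
z-sum = 1.960 + 1.645 = 3.605.
d_min = 3.605 × √(2/51) = 3.605 × 0.1980 = 0.714.

d_min ≈ 0.71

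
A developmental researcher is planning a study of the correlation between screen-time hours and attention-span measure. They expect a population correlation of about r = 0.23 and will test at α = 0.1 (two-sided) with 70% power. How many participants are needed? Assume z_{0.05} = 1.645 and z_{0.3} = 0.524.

n = 89

Fisher's z: C = ½·ln((1+r)/(1−r)) = ½·ln(1.5974) = 0.2342.
n = ((z_{α/2} + z_β)/C)² + 3.
(1.645 + 0.524) / 0.2342 = 2.169 / 0.2342 = 9.261.
n = 9.261² + 3 = 85.77 + 3 = 88.8.
Round up.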